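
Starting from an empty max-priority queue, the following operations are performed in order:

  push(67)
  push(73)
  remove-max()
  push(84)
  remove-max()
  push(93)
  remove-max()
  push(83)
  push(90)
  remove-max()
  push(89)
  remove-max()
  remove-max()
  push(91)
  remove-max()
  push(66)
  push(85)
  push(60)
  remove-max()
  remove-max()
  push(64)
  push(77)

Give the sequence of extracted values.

insert 67 → {67}
insert 73 → {73, 67}
remove-max → 73; now {67}
insert 84 → {84, 67}
remove-max → 84; now {67}
insert 93 → {93, 67}
remove-max → 93; now {67}
insert 83 → {83, 67}
insert 90 → {90, 83, 67}
remove-max → 90; now {83, 67}
insert 89 → {89, 83, 67}
remove-max → 89; now {83, 67}
remove-max → 83; now {67}
insert 91 → {91, 67}
remove-max → 91; now {67}
insert 66 → {67, 66}
insert 85 → {85, 67, 66}
insert 60 → {85, 67, 66, 60}
remove-max → 85; now {67, 66, 60}
remove-max → 67; now {66, 60}
insert 64 → {66, 64, 60}
insert 77 → {77, 66, 64, 60}

73, 84, 93, 90, 89, 83, 91, 85, 67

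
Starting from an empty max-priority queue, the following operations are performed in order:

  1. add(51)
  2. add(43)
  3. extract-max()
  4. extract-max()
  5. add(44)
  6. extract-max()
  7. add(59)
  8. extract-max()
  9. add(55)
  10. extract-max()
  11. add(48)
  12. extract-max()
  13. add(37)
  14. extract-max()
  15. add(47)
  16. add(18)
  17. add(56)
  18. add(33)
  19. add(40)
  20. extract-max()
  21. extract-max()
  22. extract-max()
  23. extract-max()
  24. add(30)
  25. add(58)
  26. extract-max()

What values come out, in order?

insert 51 → {51}
insert 43 → {51, 43}
extract-max → 51; now {43}
extract-max → 43; now {}
insert 44 → {44}
extract-max → 44; now {}
insert 59 → {59}
extract-max → 59; now {}
insert 55 → {55}
extract-max → 55; now {}
insert 48 → {48}
extract-max → 48; now {}
insert 37 → {37}
extract-max → 37; now {}
insert 47 → {47}
insert 18 → {47, 18}
insert 56 → {56, 47, 18}
insert 33 → {56, 47, 33, 18}
insert 40 → {56, 47, 40, 33, 18}
extract-max → 56; now {47, 40, 33, 18}
extract-max → 47; now {40, 33, 18}
extract-max → 40; now {33, 18}
extract-max → 33; now {18}
insert 30 → {30, 18}
insert 58 → {58, 30, 18}
extract-max → 58; now {30, 18}

51, 43, 44, 59, 55, 48, 37, 56, 47, 40, 33, 58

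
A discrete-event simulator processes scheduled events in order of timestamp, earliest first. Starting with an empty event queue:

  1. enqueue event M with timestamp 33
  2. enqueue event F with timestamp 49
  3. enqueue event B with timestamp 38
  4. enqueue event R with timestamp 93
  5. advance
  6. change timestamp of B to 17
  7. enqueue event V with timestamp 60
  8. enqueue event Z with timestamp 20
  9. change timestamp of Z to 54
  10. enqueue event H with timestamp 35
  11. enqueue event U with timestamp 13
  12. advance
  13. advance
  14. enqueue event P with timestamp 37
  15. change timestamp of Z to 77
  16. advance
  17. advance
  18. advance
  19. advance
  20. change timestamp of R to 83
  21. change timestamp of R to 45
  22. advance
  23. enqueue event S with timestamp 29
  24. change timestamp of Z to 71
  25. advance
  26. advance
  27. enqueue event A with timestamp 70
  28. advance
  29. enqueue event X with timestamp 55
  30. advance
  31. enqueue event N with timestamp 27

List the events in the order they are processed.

[M, U, B, H, P, F, V, R, S, Z, A, X]

add M (timestamp 33) → {M:33}
add F (timestamp 49) → {M:33, F:49}
add B (timestamp 38) → {M:33, B:38, F:49}
add R (timestamp 93) → {M:33, B:38, F:49, R:93}
advance → M; now {B:38, F:49, R:93}
update B to timestamp 17 → {B:17, F:49, R:93}
add V (timestamp 60) → {B:17, F:49, V:60, R:93}
add Z (timestamp 20) → {B:17, Z:20, F:49, V:60, R:93}
update Z to timestamp 54 → {B:17, F:49, Z:54, V:60, R:93}
add H (timestamp 35) → {B:17, H:35, F:49, Z:54, V:60, R:93}
add U (timestamp 13) → {U:13, B:17, H:35, F:49, Z:54, V:60, R:93}
advance → U; now {B:17, H:35, F:49, Z:54, V:60, R:93}
advance → B; now {H:35, F:49, Z:54, V:60, R:93}
add P (timestamp 37) → {H:35, P:37, F:49, Z:54, V:60, R:93}
update Z to timestamp 77 → {H:35, P:37, F:49, V:60, Z:77, R:93}
advance → H; now {P:37, F:49, V:60, Z:77, R:93}
advance → P; now {F:49, V:60, Z:77, R:93}
advance → F; now {V:60, Z:77, R:93}
advance → V; now {Z:77, R:93}
update R to timestamp 83 → {Z:77, R:83}
update R to timestamp 45 → {R:45, Z:77}
advance → R; now {Z:77}
add S (timestamp 29) → {S:29, Z:77}
update Z to timestamp 71 → {S:29, Z:71}
advance → S; now {Z:71}
advance → Z; now {}
add A (timestamp 70) → {A:70}
advance → A; now {}
add X (timestamp 55) → {X:55}
advance → X; now {}
add N (timestamp 27) → {N:27}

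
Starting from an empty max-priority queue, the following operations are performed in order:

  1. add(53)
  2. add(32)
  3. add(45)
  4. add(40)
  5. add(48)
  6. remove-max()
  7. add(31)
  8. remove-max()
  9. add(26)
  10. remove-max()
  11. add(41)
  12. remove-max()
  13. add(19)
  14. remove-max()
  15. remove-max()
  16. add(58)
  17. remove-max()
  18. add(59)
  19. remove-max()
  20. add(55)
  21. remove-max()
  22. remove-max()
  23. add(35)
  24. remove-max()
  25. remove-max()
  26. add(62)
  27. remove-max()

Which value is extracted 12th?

26

insert 53 → {53}
insert 32 → {53, 32}
insert 45 → {53, 45, 32}
insert 40 → {53, 45, 40, 32}
insert 48 → {53, 48, 45, 40, 32}
remove-max → 53; now {48, 45, 40, 32}
insert 31 → {48, 45, 40, 32, 31}
remove-max → 48; now {45, 40, 32, 31}
insert 26 → {45, 40, 32, 31, 26}
remove-max → 45; now {40, 32, 31, 26}
insert 41 → {41, 40, 32, 31, 26}
remove-max → 41; now {40, 32, 31, 26}
insert 19 → {40, 32, 31, 26, 19}
remove-max → 40; now {32, 31, 26, 19}
remove-max → 32; now {31, 26, 19}
insert 58 → {58, 31, 26, 19}
remove-max → 58; now {31, 26, 19}
insert 59 → {59, 31, 26, 19}
remove-max → 59; now {31, 26, 19}
insert 55 → {55, 31, 26, 19}
remove-max → 55; now {31, 26, 19}
remove-max → 31; now {26, 19}
insert 35 → {35, 26, 19}
remove-max → 35; now {26, 19}
remove-max → 26; now {19}
insert 62 → {62, 19}
remove-max → 62; now {19}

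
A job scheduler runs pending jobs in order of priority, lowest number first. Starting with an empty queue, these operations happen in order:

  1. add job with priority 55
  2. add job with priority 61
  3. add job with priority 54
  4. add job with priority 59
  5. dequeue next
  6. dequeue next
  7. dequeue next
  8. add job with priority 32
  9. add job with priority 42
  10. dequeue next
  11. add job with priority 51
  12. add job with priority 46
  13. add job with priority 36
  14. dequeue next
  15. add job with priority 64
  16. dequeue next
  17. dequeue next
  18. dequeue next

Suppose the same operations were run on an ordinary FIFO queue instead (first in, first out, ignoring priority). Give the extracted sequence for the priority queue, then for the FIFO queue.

priority queue: 54, 55, 59, 32, 36, 42, 46, 51; FIFO queue: 55, 61, 54, 59, 32, 42, 51, 46

insert 55 → {55}
insert 61 → {55, 61}
insert 54 → {54, 55, 61}
insert 59 → {54, 55, 59, 61}
dequeue next → 54; now {55, 59, 61}
dequeue next → 55; now {59, 61}
dequeue next → 59; now {61}
insert 32 → {32, 61}
insert 42 → {32, 42, 61}
dequeue next → 32; now {42, 61}
insert 51 → {42, 51, 61}
insert 46 → {42, 46, 51, 61}
insert 36 → {36, 42, 46, 51, 61}
dequeue next → 36; now {42, 46, 51, 61}
insert 64 → {42, 46, 51, 61, 64}
dequeue next → 42; now {46, 51, 61, 64}
dequeue next → 46; now {51, 61, 64}
dequeue next → 51; now {61, 64}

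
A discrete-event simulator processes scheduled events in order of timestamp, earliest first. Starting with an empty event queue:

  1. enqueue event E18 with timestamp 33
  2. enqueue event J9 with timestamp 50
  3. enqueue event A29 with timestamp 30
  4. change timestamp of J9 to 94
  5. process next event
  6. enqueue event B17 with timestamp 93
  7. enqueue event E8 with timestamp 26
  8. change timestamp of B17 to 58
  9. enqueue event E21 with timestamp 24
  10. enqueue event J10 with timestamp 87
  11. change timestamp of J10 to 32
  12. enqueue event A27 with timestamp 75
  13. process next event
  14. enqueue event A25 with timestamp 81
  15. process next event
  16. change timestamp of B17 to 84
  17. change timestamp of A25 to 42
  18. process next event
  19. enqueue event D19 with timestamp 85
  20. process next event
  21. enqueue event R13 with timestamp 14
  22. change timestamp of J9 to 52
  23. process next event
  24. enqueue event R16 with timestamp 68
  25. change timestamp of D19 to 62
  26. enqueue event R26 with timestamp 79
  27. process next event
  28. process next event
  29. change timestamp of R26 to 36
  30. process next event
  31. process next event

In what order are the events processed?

add E18 (timestamp 33) → {E18:33}
add J9 (timestamp 50) → {E18:33, J9:50}
add A29 (timestamp 30) → {A29:30, E18:33, J9:50}
update J9 to timestamp 94 → {A29:30, E18:33, J9:94}
process next event → A29; now {E18:33, J9:94}
add B17 (timestamp 93) → {E18:33, B17:93, J9:94}
add E8 (timestamp 26) → {E8:26, E18:33, B17:93, J9:94}
update B17 to timestamp 58 → {E8:26, E18:33, B17:58, J9:94}
add E21 (timestamp 24) → {E21:24, E8:26, E18:33, B17:58, J9:94}
add J10 (timestamp 87) → {E21:24, E8:26, E18:33, B17:58, J10:87, J9:94}
update J10 to timestamp 32 → {E21:24, E8:26, J10:32, E18:33, B17:58, J9:94}
add A27 (timestamp 75) → {E21:24, E8:26, J10:32, E18:33, B17:58, A27:75, J9:94}
process next event → E21; now {E8:26, J10:32, E18:33, B17:58, A27:75, J9:94}
add A25 (timestamp 81) → {E8:26, J10:32, E18:33, B17:58, A27:75, A25:81, J9:94}
process next event → E8; now {J10:32, E18:33, B17:58, A27:75, A25:81, J9:94}
update B17 to timestamp 84 → {J10:32, E18:33, A27:75, A25:81, B17:84, J9:94}
update A25 to timestamp 42 → {J10:32, E18:33, A25:42, A27:75, B17:84, J9:94}
process next event → J10; now {E18:33, A25:42, A27:75, B17:84, J9:94}
add D19 (timestamp 85) → {E18:33, A25:42, A27:75, B17:84, D19:85, J9:94}
process next event → E18; now {A25:42, A27:75, B17:84, D19:85, J9:94}
add R13 (timestamp 14) → {R13:14, A25:42, A27:75, B17:84, D19:85, J9:94}
update J9 to timestamp 52 → {R13:14, A25:42, J9:52, A27:75, B17:84, D19:85}
process next event → R13; now {A25:42, J9:52, A27:75, B17:84, D19:85}
add R16 (timestamp 68) → {A25:42, J9:52, R16:68, A27:75, B17:84, D19:85}
update D19 to timestamp 62 → {A25:42, J9:52, D19:62, R16:68, A27:75, B17:84}
add R26 (timestamp 79) → {A25:42, J9:52, D19:62, R16:68, A27:75, R26:79, B17:84}
process next event → A25; now {J9:52, D19:62, R16:68, A27:75, R26:79, B17:84}
process next event → J9; now {D19:62, R16:68, A27:75, R26:79, B17:84}
update R26 to timestamp 36 → {R26:36, D19:62, R16:68, A27:75, B17:84}
process next event → R26; now {D19:62, R16:68, A27:75, B17:84}
process next event → D19; now {R16:68, A27:75, B17:84}

A29, E21, E8, J10, E18, R13, A25, J9, R26, D19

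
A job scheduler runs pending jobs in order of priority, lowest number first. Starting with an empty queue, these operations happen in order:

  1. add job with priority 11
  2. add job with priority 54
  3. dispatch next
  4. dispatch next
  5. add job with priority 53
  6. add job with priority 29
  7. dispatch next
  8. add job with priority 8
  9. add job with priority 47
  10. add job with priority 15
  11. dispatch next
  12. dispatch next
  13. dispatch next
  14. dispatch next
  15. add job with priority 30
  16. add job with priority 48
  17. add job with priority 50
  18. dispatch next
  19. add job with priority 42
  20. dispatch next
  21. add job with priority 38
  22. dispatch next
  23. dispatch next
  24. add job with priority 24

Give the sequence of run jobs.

insert 11 → {11}
insert 54 → {11, 54}
dispatch next → 11; now {54}
dispatch next → 54; now {}
insert 53 → {53}
insert 29 → {29, 53}
dispatch next → 29; now {53}
insert 8 → {8, 53}
insert 47 → {8, 47, 53}
insert 15 → {8, 15, 47, 53}
dispatch next → 8; now {15, 47, 53}
dispatch next → 15; now {47, 53}
dispatch next → 47; now {53}
dispatch next → 53; now {}
insert 30 → {30}
insert 48 → {30, 48}
insert 50 → {30, 48, 50}
dispatch next → 30; now {48, 50}
insert 42 → {42, 48, 50}
dispatch next → 42; now {48, 50}
insert 38 → {38, 48, 50}
dispatch next → 38; now {48, 50}
dispatch next → 48; now {50}
insert 24 → {24, 50}

11 → 54 → 29 → 8 → 15 → 47 → 53 → 30 → 42 → 38 → 48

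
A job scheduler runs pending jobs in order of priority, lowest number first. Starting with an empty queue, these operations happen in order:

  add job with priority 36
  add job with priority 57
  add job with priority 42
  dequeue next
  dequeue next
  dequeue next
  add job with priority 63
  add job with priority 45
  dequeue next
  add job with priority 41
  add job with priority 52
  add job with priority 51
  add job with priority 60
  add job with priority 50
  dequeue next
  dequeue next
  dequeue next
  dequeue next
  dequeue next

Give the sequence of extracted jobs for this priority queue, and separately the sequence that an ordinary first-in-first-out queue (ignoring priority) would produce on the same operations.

insert 36 → {36}
insert 57 → {36, 57}
insert 42 → {36, 42, 57}
dequeue next → 36; now {42, 57}
dequeue next → 42; now {57}
dequeue next → 57; now {}
insert 63 → {63}
insert 45 → {45, 63}
dequeue next → 45; now {63}
insert 41 → {41, 63}
insert 52 → {41, 52, 63}
insert 51 → {41, 51, 52, 63}
insert 60 → {41, 51, 52, 60, 63}
insert 50 → {41, 50, 51, 52, 60, 63}
dequeue next → 41; now {50, 51, 52, 60, 63}
dequeue next → 50; now {51, 52, 60, 63}
dequeue next → 51; now {52, 60, 63}
dequeue next → 52; now {60, 63}
dequeue next → 60; now {63}

priority queue: 36, 42, 57, 45, 41, 50, 51, 52, 60; FIFO queue: 36 → 57 → 42 → 63 → 45 → 41 → 52 → 51 → 60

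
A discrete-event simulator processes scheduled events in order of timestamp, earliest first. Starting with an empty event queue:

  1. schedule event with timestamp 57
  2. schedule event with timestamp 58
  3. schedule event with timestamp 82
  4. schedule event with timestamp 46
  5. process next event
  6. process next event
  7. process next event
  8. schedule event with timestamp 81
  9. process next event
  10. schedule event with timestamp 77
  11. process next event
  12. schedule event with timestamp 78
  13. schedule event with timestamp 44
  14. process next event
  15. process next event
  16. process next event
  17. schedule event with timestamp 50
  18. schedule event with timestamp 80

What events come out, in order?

46 → 57 → 58 → 81 → 77 → 44 → 78 → 82

insert 57 → {57}
insert 58 → {57, 58}
insert 82 → {57, 58, 82}
insert 46 → {46, 57, 58, 82}
process next event → 46; now {57, 58, 82}
process next event → 57; now {58, 82}
process next event → 58; now {82}
insert 81 → {81, 82}
process next event → 81; now {82}
insert 77 → {77, 82}
process next event → 77; now {82}
insert 78 → {78, 82}
insert 44 → {44, 78, 82}
process next event → 44; now {78, 82}
process next event → 78; now {82}
process next event → 82; now {}
insert 50 → {50}
insert 80 → {50, 80}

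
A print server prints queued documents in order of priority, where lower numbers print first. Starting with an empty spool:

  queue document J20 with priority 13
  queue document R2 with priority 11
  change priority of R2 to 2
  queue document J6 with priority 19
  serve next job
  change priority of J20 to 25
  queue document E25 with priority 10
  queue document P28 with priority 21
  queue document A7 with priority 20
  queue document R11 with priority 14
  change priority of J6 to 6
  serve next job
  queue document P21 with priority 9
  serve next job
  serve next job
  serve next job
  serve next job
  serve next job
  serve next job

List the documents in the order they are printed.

[R2, J6, P21, E25, R11, A7, P28, J20]

add J20 (priority 13) → {J20:13}
add R2 (priority 11) → {R2:11, J20:13}
update R2 to priority 2 → {R2:2, J20:13}
add J6 (priority 19) → {R2:2, J20:13, J6:19}
serve next job → R2; now {J20:13, J6:19}
update J20 to priority 25 → {J6:19, J20:25}
add E25 (priority 10) → {E25:10, J6:19, J20:25}
add P28 (priority 21) → {E25:10, J6:19, P28:21, J20:25}
add A7 (priority 20) → {E25:10, J6:19, A7:20, P28:21, J20:25}
add R11 (priority 14) → {E25:10, R11:14, J6:19, A7:20, P28:21, J20:25}
update J6 to priority 6 → {J6:6, E25:10, R11:14, A7:20, P28:21, J20:25}
serve next job → J6; now {E25:10, R11:14, A7:20, P28:21, J20:25}
add P21 (priority 9) → {P21:9, E25:10, R11:14, A7:20, P28:21, J20:25}
serve next job → P21; now {E25:10, R11:14, A7:20, P28:21, J20:25}
serve next job → E25; now {R11:14, A7:20, P28:21, J20:25}
serve next job → R11; now {A7:20, P28:21, J20:25}
serve next job → A7; now {P28:21, J20:25}
serve next job → P28; now {J20:25}
serve next job → J20; now {}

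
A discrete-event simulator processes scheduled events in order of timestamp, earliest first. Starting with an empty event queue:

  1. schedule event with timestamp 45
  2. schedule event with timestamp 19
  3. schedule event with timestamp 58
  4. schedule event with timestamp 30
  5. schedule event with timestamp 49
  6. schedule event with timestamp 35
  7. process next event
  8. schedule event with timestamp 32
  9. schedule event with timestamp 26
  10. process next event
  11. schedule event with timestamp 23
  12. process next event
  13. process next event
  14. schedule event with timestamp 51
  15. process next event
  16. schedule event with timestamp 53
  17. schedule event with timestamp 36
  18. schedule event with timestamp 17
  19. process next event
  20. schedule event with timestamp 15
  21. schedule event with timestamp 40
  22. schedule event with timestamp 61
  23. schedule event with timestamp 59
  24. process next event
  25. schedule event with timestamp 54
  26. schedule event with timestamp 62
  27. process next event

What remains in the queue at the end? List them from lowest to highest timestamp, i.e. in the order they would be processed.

36, 40, 45, 49, 51, 53, 54, 58, 59, 61, 62

insert 45 → {45}
insert 19 → {19, 45}
insert 58 → {19, 45, 58}
insert 30 → {19, 30, 45, 58}
insert 49 → {19, 30, 45, 49, 58}
insert 35 → {19, 30, 35, 45, 49, 58}
process next event → 19; now {30, 35, 45, 49, 58}
insert 32 → {30, 32, 35, 45, 49, 58}
insert 26 → {26, 30, 32, 35, 45, 49, 58}
process next event → 26; now {30, 32, 35, 45, 49, 58}
insert 23 → {23, 30, 32, 35, 45, 49, 58}
process next event → 23; now {30, 32, 35, 45, 49, 58}
process next event → 30; now {32, 35, 45, 49, 58}
insert 51 → {32, 35, 45, 49, 51, 58}
process next event → 32; now {35, 45, 49, 51, 58}
insert 53 → {35, 45, 49, 51, 53, 58}
insert 36 → {35, 36, 45, 49, 51, 53, 58}
insert 17 → {17, 35, 36, 45, 49, 51, 53, 58}
process next event → 17; now {35, 36, 45, 49, 51, 53, 58}
insert 15 → {15, 35, 36, 45, 49, 51, 53, 58}
insert 40 → {15, 35, 36, 40, 45, 49, 51, 53, 58}
insert 61 → {15, 35, 36, 40, 45, 49, 51, 53, 58, 61}
insert 59 → {15, 35, 36, 40, 45, 49, 51, 53, 58, 59, 61}
process next event → 15; now {35, 36, 40, 45, 49, 51, 53, 58, 59, 61}
insert 54 → {35, 36, 40, 45, 49, 51, 53, 54, 58, 59, 61}
insert 62 → {35, 36, 40, 45, 49, 51, 53, 54, 58, 59, 61, 62}
process next event → 35; now {36, 40, 45, 49, 51, 53, 54, 58, 59, 61, 62}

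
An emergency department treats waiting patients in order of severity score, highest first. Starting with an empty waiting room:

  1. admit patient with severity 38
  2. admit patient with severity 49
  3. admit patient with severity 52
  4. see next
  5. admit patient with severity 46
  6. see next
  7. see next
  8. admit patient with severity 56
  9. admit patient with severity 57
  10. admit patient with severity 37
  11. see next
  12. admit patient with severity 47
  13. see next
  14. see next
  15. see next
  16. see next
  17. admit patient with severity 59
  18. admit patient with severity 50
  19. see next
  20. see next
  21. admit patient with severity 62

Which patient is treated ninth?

59

insert 38 → {38}
insert 49 → {49, 38}
insert 52 → {52, 49, 38}
see next → 52; now {49, 38}
insert 46 → {49, 46, 38}
see next → 49; now {46, 38}
see next → 46; now {38}
insert 56 → {56, 38}
insert 57 → {57, 56, 38}
insert 37 → {57, 56, 38, 37}
see next → 57; now {56, 38, 37}
insert 47 → {56, 47, 38, 37}
see next → 56; now {47, 38, 37}
see next → 47; now {38, 37}
see next → 38; now {37}
see next → 37; now {}
insert 59 → {59}
insert 50 → {59, 50}
see next → 59; now {50}
see next → 50; now {}
insert 62 → {62}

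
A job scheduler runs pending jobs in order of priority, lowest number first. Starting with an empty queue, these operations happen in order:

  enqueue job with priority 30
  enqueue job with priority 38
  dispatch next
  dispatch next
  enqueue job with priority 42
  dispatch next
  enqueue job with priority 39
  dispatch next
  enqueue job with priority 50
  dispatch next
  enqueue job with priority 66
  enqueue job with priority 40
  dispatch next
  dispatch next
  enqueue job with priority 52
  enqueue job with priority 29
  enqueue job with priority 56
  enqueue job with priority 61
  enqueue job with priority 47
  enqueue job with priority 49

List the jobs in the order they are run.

30, 38, 42, 39, 50, 40, 66

insert 30 → {30}
insert 38 → {30, 38}
dispatch next → 30; now {38}
dispatch next → 38; now {}
insert 42 → {42}
dispatch next → 42; now {}
insert 39 → {39}
dispatch next → 39; now {}
insert 50 → {50}
dispatch next → 50; now {}
insert 66 → {66}
insert 40 → {40, 66}
dispatch next → 40; now {66}
dispatch next → 66; now {}
insert 52 → {52}
insert 29 → {29, 52}
insert 56 → {29, 52, 56}
insert 61 → {29, 52, 56, 61}
insert 47 → {29, 47, 52, 56, 61}
insert 49 → {29, 47, 49, 52, 56, 61}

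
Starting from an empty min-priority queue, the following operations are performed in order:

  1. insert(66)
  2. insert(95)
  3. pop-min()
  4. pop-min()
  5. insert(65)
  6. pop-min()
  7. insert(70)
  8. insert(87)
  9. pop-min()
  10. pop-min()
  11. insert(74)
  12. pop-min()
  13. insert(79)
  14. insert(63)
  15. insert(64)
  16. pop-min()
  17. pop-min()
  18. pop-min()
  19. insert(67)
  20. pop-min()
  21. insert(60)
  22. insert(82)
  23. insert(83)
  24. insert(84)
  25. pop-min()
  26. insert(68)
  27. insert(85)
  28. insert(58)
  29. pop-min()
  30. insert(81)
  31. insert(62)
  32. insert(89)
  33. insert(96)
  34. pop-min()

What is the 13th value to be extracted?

insert 66 → {66}
insert 95 → {66, 95}
pop-min → 66; now {95}
pop-min → 95; now {}
insert 65 → {65}
pop-min → 65; now {}
insert 70 → {70}
insert 87 → {70, 87}
pop-min → 70; now {87}
pop-min → 87; now {}
insert 74 → {74}
pop-min → 74; now {}
insert 79 → {79}
insert 63 → {63, 79}
insert 64 → {63, 64, 79}
pop-min → 63; now {64, 79}
pop-min → 64; now {79}
pop-min → 79; now {}
insert 67 → {67}
pop-min → 67; now {}
insert 60 → {60}
insert 82 → {60, 82}
insert 83 → {60, 82, 83}
insert 84 → {60, 82, 83, 84}
pop-min → 60; now {82, 83, 84}
insert 68 → {68, 82, 83, 84}
insert 85 → {68, 82, 83, 84, 85}
insert 58 → {58, 68, 82, 83, 84, 85}
pop-min → 58; now {68, 82, 83, 84, 85}
insert 81 → {68, 81, 82, 83, 84, 85}
insert 62 → {62, 68, 81, 82, 83, 84, 85}
insert 89 → {62, 68, 81, 82, 83, 84, 85, 89}
insert 96 → {62, 68, 81, 82, 83, 84, 85, 89, 96}
pop-min → 62; now {68, 81, 82, 83, 84, 85, 89, 96}

62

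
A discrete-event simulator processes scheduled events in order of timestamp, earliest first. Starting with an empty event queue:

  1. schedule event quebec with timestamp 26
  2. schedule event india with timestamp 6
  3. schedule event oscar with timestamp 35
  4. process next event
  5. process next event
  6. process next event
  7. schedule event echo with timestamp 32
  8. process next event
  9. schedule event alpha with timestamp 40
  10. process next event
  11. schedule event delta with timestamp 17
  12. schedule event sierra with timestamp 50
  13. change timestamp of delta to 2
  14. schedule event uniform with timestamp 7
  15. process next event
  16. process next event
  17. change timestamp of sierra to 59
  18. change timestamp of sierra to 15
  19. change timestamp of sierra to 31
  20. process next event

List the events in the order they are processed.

india, quebec, oscar, echo, alpha, delta, uniform, sierra

add quebec (timestamp 26) → {quebec:26}
add india (timestamp 6) → {india:6, quebec:26}
add oscar (timestamp 35) → {india:6, quebec:26, oscar:35}
process next event → india; now {quebec:26, oscar:35}
process next event → quebec; now {oscar:35}
process next event → oscar; now {}
add echo (timestamp 32) → {echo:32}
process next event → echo; now {}
add alpha (timestamp 40) → {alpha:40}
process next event → alpha; now {}
add delta (timestamp 17) → {delta:17}
add sierra (timestamp 50) → {delta:17, sierra:50}
update delta to timestamp 2 → {delta:2, sierra:50}
add uniform (timestamp 7) → {delta:2, uniform:7, sierra:50}
process next event → delta; now {uniform:7, sierra:50}
process next event → uniform; now {sierra:50}
update sierra to timestamp 59 → {sierra:59}
update sierra to timestamp 15 → {sierra:15}
update sierra to timestamp 31 → {sierra:31}
process next event → sierra; now {}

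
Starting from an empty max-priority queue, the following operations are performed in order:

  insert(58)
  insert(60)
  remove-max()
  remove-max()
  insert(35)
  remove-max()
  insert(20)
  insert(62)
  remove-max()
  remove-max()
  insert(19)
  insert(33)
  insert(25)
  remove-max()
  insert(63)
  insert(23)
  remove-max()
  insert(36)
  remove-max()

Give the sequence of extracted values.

insert 58 → {58}
insert 60 → {60, 58}
remove-max → 60; now {58}
remove-max → 58; now {}
insert 35 → {35}
remove-max → 35; now {}
insert 20 → {20}
insert 62 → {62, 20}
remove-max → 62; now {20}
remove-max → 20; now {}
insert 19 → {19}
insert 33 → {33, 19}
insert 25 → {33, 25, 19}
remove-max → 33; now {25, 19}
insert 63 → {63, 25, 19}
insert 23 → {63, 25, 23, 19}
remove-max → 63; now {25, 23, 19}
insert 36 → {36, 25, 23, 19}
remove-max → 36; now {25, 23, 19}

60 → 58 → 35 → 62 → 20 → 33 → 63 → 36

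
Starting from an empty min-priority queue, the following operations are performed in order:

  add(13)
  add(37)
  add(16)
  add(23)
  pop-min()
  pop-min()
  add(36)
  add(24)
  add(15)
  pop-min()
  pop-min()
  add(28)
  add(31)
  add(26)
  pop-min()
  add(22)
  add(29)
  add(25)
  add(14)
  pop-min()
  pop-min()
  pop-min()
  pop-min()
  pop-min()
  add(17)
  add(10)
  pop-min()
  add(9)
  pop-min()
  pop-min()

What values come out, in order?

13, 16, 15, 23, 24, 14, 22, 25, 26, 28, 10, 9, 17

insert 13 → {13}
insert 37 → {13, 37}
insert 16 → {13, 16, 37}
insert 23 → {13, 16, 23, 37}
pop-min → 13; now {16, 23, 37}
pop-min → 16; now {23, 37}
insert 36 → {23, 36, 37}
insert 24 → {23, 24, 36, 37}
insert 15 → {15, 23, 24, 36, 37}
pop-min → 15; now {23, 24, 36, 37}
pop-min → 23; now {24, 36, 37}
insert 28 → {24, 28, 36, 37}
insert 31 → {24, 28, 31, 36, 37}
insert 26 → {24, 26, 28, 31, 36, 37}
pop-min → 24; now {26, 28, 31, 36, 37}
insert 22 → {22, 26, 28, 31, 36, 37}
insert 29 → {22, 26, 28, 29, 31, 36, 37}
insert 25 → {22, 25, 26, 28, 29, 31, 36, 37}
insert 14 → {14, 22, 25, 26, 28, 29, 31, 36, 37}
pop-min → 14; now {22, 25, 26, 28, 29, 31, 36, 37}
pop-min → 22; now {25, 26, 28, 29, 31, 36, 37}
pop-min → 25; now {26, 28, 29, 31, 36, 37}
pop-min → 26; now {28, 29, 31, 36, 37}
pop-min → 28; now {29, 31, 36, 37}
insert 17 → {17, 29, 31, 36, 37}
insert 10 → {10, 17, 29, 31, 36, 37}
pop-min → 10; now {17, 29, 31, 36, 37}
insert 9 → {9, 17, 29, 31, 36, 37}
pop-min → 9; now {17, 29, 31, 36, 37}
pop-min → 17; now {29, 31, 36, 37}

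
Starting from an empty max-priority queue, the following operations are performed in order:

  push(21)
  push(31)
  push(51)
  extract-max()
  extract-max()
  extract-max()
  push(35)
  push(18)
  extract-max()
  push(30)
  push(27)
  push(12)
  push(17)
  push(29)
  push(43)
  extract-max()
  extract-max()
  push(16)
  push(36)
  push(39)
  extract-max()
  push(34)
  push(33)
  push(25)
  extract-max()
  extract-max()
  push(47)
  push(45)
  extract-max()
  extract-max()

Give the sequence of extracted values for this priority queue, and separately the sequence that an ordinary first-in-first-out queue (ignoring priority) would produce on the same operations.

priority queue: 51, 31, 21, 35, 43, 30, 39, 36, 34, 47, 45; FIFO queue: 21, 31, 51, 35, 18, 30, 27, 12, 17, 29, 43

insert 21 → {21}
insert 31 → {31, 21}
insert 51 → {51, 31, 21}
extract-max → 51; now {31, 21}
extract-max → 31; now {21}
extract-max → 21; now {}
insert 35 → {35}
insert 18 → {35, 18}
extract-max → 35; now {18}
insert 30 → {30, 18}
insert 27 → {30, 27, 18}
insert 12 → {30, 27, 18, 12}
insert 17 → {30, 27, 18, 17, 12}
insert 29 → {30, 29, 27, 18, 17, 12}
insert 43 → {43, 30, 29, 27, 18, 17, 12}
extract-max → 43; now {30, 29, 27, 18, 17, 12}
extract-max → 30; now {29, 27, 18, 17, 12}
insert 16 → {29, 27, 18, 17, 16, 12}
insert 36 → {36, 29, 27, 18, 17, 16, 12}
insert 39 → {39, 36, 29, 27, 18, 17, 16, 12}
extract-max → 39; now {36, 29, 27, 18, 17, 16, 12}
insert 34 → {36, 34, 29, 27, 18, 17, 16, 12}
insert 33 → {36, 34, 33, 29, 27, 18, 17, 16, 12}
insert 25 → {36, 34, 33, 29, 27, 25, 18, 17, 16, 12}
extract-max → 36; now {34, 33, 29, 27, 25, 18, 17, 16, 12}
extract-max → 34; now {33, 29, 27, 25, 18, 17, 16, 12}
insert 47 → {47, 33, 29, 27, 25, 18, 17, 16, 12}
insert 45 → {47, 45, 33, 29, 27, 25, 18, 17, 16, 12}
extract-max → 47; now {45, 33, 29, 27, 25, 18, 17, 16, 12}
extract-max → 45; now {33, 29, 27, 25, 18, 17, 16, 12}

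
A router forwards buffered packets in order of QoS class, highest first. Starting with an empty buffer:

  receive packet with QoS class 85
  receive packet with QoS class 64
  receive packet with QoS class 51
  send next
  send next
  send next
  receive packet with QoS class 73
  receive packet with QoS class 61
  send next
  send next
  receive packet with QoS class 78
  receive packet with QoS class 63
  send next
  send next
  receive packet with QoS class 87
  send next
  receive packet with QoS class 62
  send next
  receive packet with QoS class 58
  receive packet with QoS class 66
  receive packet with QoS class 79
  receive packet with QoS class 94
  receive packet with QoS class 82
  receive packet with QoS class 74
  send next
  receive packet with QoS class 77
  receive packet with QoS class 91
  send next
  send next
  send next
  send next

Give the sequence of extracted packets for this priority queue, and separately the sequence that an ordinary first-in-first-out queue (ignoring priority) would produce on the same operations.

priority queue: 85 → 64 → 51 → 73 → 61 → 78 → 63 → 87 → 62 → 94 → 91 → 82 → 79 → 77; FIFO queue: 85 → 64 → 51 → 73 → 61 → 78 → 63 → 87 → 62 → 58 → 66 → 79 → 94 → 82

insert 85 → {85}
insert 64 → {85, 64}
insert 51 → {85, 64, 51}
send next → 85; now {64, 51}
send next → 64; now {51}
send next → 51; now {}
insert 73 → {73}
insert 61 → {73, 61}
send next → 73; now {61}
send next → 61; now {}
insert 78 → {78}
insert 63 → {78, 63}
send next → 78; now {63}
send next → 63; now {}
insert 87 → {87}
send next → 87; now {}
insert 62 → {62}
send next → 62; now {}
insert 58 → {58}
insert 66 → {66, 58}
insert 79 → {79, 66, 58}
insert 94 → {94, 79, 66, 58}
insert 82 → {94, 82, 79, 66, 58}
insert 74 → {94, 82, 79, 74, 66, 58}
send next → 94; now {82, 79, 74, 66, 58}
insert 77 → {82, 79, 77, 74, 66, 58}
insert 91 → {91, 82, 79, 77, 74, 66, 58}
send next → 91; now {82, 79, 77, 74, 66, 58}
send next → 82; now {79, 77, 74, 66, 58}
send next → 79; now {77, 74, 66, 58}
send next → 77; now {74, 66, 58}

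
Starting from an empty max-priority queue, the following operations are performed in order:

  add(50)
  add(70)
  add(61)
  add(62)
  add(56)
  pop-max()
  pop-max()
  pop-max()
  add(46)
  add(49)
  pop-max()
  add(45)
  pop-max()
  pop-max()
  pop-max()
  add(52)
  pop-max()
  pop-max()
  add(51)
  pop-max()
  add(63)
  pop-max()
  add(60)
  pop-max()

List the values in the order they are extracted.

insert 50 → {50}
insert 70 → {70, 50}
insert 61 → {70, 61, 50}
insert 62 → {70, 62, 61, 50}
insert 56 → {70, 62, 61, 56, 50}
pop-max → 70; now {62, 61, 56, 50}
pop-max → 62; now {61, 56, 50}
pop-max → 61; now {56, 50}
insert 46 → {56, 50, 46}
insert 49 → {56, 50, 49, 46}
pop-max → 56; now {50, 49, 46}
insert 45 → {50, 49, 46, 45}
pop-max → 50; now {49, 46, 45}
pop-max → 49; now {46, 45}
pop-max → 46; now {45}
insert 52 → {52, 45}
pop-max → 52; now {45}
pop-max → 45; now {}
insert 51 → {51}
pop-max → 51; now {}
insert 63 → {63}
pop-max → 63; now {}
insert 60 → {60}
pop-max → 60; now {}

70, 62, 61, 56, 50, 49, 46, 52, 45, 51, 63, 60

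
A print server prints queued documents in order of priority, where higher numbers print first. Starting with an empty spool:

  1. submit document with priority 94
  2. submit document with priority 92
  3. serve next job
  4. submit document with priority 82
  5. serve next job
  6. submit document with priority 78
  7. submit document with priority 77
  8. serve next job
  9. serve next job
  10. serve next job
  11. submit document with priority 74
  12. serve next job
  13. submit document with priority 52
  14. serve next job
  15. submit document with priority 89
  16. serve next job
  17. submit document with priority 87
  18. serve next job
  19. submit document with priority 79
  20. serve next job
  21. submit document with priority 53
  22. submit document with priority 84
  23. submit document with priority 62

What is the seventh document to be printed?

52

insert 94 → {94}
insert 92 → {94, 92}
serve next job → 94; now {92}
insert 82 → {92, 82}
serve next job → 92; now {82}
insert 78 → {82, 78}
insert 77 → {82, 78, 77}
serve next job → 82; now {78, 77}
serve next job → 78; now {77}
serve next job → 77; now {}
insert 74 → {74}
serve next job → 74; now {}
insert 52 → {52}
serve next job → 52; now {}
insert 89 → {89}
serve next job → 89; now {}
insert 87 → {87}
serve next job → 87; now {}
insert 79 → {79}
serve next job → 79; now {}
insert 53 → {53}
insert 84 → {84, 53}
insert 62 → {84, 62, 53}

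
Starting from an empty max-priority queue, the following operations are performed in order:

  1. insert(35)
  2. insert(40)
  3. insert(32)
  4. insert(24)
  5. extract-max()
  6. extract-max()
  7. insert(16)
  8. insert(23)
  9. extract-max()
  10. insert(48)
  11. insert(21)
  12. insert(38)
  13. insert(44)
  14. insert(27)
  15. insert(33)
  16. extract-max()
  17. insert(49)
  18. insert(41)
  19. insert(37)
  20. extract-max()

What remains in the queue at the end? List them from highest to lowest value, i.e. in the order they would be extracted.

[44, 41, 38, 37, 33, 27, 24, 23, 21, 16]

insert 35 → {35}
insert 40 → {40, 35}
insert 32 → {40, 35, 32}
insert 24 → {40, 35, 32, 24}
extract-max → 40; now {35, 32, 24}
extract-max → 35; now {32, 24}
insert 16 → {32, 24, 16}
insert 23 → {32, 24, 23, 16}
extract-max → 32; now {24, 23, 16}
insert 48 → {48, 24, 23, 16}
insert 21 → {48, 24, 23, 21, 16}
insert 38 → {48, 38, 24, 23, 21, 16}
insert 44 → {48, 44, 38, 24, 23, 21, 16}
insert 27 → {48, 44, 38, 27, 24, 23, 21, 16}
insert 33 → {48, 44, 38, 33, 27, 24, 23, 21, 16}
extract-max → 48; now {44, 38, 33, 27, 24, 23, 21, 16}
insert 49 → {49, 44, 38, 33, 27, 24, 23, 21, 16}
insert 41 → {49, 44, 41, 38, 33, 27, 24, 23, 21, 16}
insert 37 → {49, 44, 41, 38, 37, 33, 27, 24, 23, 21, 16}
extract-max → 49; now {44, 41, 38, 37, 33, 27, 24, 23, 21, 16}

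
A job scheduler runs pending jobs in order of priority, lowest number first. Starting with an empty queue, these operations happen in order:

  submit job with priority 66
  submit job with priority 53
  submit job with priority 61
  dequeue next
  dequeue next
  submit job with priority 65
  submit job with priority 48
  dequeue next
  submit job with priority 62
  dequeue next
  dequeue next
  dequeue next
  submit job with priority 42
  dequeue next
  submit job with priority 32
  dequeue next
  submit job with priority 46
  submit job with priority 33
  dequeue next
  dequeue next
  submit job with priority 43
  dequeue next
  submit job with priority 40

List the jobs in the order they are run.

insert 66 → {66}
insert 53 → {53, 66}
insert 61 → {53, 61, 66}
dequeue next → 53; now {61, 66}
dequeue next → 61; now {66}
insert 65 → {65, 66}
insert 48 → {48, 65, 66}
dequeue next → 48; now {65, 66}
insert 62 → {62, 65, 66}
dequeue next → 62; now {65, 66}
dequeue next → 65; now {66}
dequeue next → 66; now {}
insert 42 → {42}
dequeue next → 42; now {}
insert 32 → {32}
dequeue next → 32; now {}
insert 46 → {46}
insert 33 → {33, 46}
dequeue next → 33; now {46}
dequeue next → 46; now {}
insert 43 → {43}
dequeue next → 43; now {}
insert 40 → {40}

53 → 61 → 48 → 62 → 65 → 66 → 42 → 32 → 33 → 46 → 43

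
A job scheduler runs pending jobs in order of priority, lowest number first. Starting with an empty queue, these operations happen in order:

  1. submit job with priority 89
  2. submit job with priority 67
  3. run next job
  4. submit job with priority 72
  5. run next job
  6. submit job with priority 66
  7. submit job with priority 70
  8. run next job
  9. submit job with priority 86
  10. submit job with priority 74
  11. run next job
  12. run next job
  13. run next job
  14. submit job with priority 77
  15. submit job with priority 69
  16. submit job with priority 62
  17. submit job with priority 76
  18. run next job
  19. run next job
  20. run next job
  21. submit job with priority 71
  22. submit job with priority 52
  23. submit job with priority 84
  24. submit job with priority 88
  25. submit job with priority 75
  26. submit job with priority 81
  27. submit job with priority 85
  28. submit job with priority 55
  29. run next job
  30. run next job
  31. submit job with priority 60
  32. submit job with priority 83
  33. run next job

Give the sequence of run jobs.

insert 89 → {89}
insert 67 → {67, 89}
run next job → 67; now {89}
insert 72 → {72, 89}
run next job → 72; now {89}
insert 66 → {66, 89}
insert 70 → {66, 70, 89}
run next job → 66; now {70, 89}
insert 86 → {70, 86, 89}
insert 74 → {70, 74, 86, 89}
run next job → 70; now {74, 86, 89}
run next job → 74; now {86, 89}
run next job → 86; now {89}
insert 77 → {77, 89}
insert 69 → {69, 77, 89}
insert 62 → {62, 69, 77, 89}
insert 76 → {62, 69, 76, 77, 89}
run next job → 62; now {69, 76, 77, 89}
run next job → 69; now {76, 77, 89}
run next job → 76; now {77, 89}
insert 71 → {71, 77, 89}
insert 52 → {52, 71, 77, 89}
insert 84 → {52, 71, 77, 84, 89}
insert 88 → {52, 71, 77, 84, 88, 89}
insert 75 → {52, 71, 75, 77, 84, 88, 89}
insert 81 → {52, 71, 75, 77, 81, 84, 88, 89}
insert 85 → {52, 71, 75, 77, 81, 84, 85, 88, 89}
insert 55 → {52, 55, 71, 75, 77, 81, 84, 85, 88, 89}
run next job → 52; now {55, 71, 75, 77, 81, 84, 85, 88, 89}
run next job → 55; now {71, 75, 77, 81, 84, 85, 88, 89}
insert 60 → {60, 71, 75, 77, 81, 84, 85, 88, 89}
insert 83 → {60, 71, 75, 77, 81, 83, 84, 85, 88, 89}
run next job → 60; now {71, 75, 77, 81, 83, 84, 85, 88, 89}

67 → 72 → 66 → 70 → 74 → 86 → 62 → 69 → 76 → 52 → 55 → 60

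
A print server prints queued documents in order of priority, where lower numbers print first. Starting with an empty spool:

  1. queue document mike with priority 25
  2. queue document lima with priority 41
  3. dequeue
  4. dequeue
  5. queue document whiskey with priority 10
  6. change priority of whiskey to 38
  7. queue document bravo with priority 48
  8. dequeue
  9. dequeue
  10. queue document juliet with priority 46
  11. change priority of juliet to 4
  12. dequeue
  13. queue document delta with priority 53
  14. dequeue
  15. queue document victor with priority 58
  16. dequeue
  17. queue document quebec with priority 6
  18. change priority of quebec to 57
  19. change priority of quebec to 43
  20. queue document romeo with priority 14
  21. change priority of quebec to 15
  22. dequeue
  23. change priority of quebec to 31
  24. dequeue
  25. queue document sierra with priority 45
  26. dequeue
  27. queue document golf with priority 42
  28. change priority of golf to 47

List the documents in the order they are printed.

[mike, lima, whiskey, bravo, juliet, delta, victor, romeo, quebec, sierra]

add mike (priority 25) → {mike:25}
add lima (priority 41) → {mike:25, lima:41}
dequeue → mike; now {lima:41}
dequeue → lima; now {}
add whiskey (priority 10) → {whiskey:10}
update whiskey to priority 38 → {whiskey:38}
add bravo (priority 48) → {whiskey:38, bravo:48}
dequeue → whiskey; now {bravo:48}
dequeue → bravo; now {}
add juliet (priority 46) → {juliet:46}
update juliet to priority 4 → {juliet:4}
dequeue → juliet; now {}
add delta (priority 53) → {delta:53}
dequeue → delta; now {}
add victor (priority 58) → {victor:58}
dequeue → victor; now {}
add quebec (priority 6) → {quebec:6}
update quebec to priority 57 → {quebec:57}
update quebec to priority 43 → {quebec:43}
add romeo (priority 14) → {romeo:14, quebec:43}
update quebec to priority 15 → {romeo:14, quebec:15}
dequeue → romeo; now {quebec:15}
update quebec to priority 31 → {quebec:31}
dequeue → quebec; now {}
add sierra (priority 45) → {sierra:45}
dequeue → sierra; now {}
add golf (priority 42) → {golf:42}
update golf to priority 47 → {golf:47}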